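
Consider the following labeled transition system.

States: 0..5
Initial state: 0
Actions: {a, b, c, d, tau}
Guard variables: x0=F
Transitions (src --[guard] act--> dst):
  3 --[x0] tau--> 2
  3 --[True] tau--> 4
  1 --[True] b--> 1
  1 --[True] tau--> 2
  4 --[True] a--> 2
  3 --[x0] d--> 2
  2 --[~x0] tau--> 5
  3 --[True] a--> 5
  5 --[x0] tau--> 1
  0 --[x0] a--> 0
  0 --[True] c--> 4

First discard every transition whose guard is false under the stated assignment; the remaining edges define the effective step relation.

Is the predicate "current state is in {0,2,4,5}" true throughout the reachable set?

Answer: INVARIANT HOLDS

Analysis:
Safe = {0,2,4,5}
R = {0,2,4,5}
  0: ok
  2: ok
  4: ok
  5: ok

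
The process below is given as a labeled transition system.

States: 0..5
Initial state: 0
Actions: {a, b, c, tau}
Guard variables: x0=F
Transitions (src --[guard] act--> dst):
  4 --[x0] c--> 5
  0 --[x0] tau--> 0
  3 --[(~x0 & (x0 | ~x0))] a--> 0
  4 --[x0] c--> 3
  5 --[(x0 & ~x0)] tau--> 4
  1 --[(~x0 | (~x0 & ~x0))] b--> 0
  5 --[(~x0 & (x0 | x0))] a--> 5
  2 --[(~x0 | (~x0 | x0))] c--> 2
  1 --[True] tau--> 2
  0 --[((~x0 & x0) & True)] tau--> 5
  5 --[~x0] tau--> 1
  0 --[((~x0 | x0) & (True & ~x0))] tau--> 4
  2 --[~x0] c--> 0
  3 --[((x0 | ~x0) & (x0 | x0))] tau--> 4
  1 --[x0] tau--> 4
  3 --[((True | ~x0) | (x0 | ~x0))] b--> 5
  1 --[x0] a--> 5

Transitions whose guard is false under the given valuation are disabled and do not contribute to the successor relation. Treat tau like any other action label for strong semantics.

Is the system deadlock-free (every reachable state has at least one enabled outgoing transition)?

Answer: DEADLOCK at state 4

Working:
Reach set: {0,4}
  0: tau→4  [deg 1]
  4: ∅  [no exit]
Path to 4: tau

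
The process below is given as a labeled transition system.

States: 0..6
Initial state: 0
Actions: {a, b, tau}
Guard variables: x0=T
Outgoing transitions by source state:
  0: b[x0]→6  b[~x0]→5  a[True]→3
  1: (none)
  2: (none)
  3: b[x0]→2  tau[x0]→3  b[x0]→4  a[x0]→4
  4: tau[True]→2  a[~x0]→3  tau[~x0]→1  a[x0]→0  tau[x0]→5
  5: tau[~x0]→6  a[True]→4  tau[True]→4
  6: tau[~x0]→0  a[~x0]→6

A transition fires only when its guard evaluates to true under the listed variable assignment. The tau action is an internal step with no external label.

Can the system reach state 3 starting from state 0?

Guard filter leaves 11 enabled edge(s).
L0 = {0}
L1 = {3,6}  total {0,3,6}
L2 = {2,4}  total {0,2,3,4,6}
L3 = {5}  total {0,2,3,4,5,6}
Reachable = {0,2,3,4,5,6}
witness 3: a

Answer: REACHABLE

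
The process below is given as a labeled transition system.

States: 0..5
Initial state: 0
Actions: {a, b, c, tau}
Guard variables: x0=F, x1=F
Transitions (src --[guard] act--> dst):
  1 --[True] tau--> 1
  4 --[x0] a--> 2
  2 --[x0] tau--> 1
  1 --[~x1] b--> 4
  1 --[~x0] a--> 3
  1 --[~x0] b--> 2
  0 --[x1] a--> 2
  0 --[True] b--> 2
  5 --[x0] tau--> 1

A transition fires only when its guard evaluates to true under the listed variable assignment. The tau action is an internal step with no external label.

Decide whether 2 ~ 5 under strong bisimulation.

Refine partition for ~:
  round 0: {{0,1,2,3,4,5}}
  round 1: {{0},{1},{2,3,4,5}}
Fixed point at round 2; 3 class(es).
2∈{2,3,4,5}, 5∈{2,3,4,5}

Answer: BISIMILAR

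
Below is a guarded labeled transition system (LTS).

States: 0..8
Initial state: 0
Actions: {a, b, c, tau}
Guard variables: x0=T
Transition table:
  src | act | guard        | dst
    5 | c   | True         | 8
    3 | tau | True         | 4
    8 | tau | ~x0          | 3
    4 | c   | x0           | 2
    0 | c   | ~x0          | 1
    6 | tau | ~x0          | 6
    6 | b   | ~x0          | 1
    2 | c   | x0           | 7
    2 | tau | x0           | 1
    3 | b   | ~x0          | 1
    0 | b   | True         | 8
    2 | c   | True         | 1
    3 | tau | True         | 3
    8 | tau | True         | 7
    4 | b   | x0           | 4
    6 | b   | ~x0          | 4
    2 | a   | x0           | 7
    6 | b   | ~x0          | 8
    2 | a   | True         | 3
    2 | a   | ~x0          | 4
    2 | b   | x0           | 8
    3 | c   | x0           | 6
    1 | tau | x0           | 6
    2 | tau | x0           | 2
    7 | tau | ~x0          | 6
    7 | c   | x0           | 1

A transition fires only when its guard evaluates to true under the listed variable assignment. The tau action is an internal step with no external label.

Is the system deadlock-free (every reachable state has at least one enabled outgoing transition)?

Reachable = {0,1,6,7,8}
  0: b→8  [deg 1]
  1: tau→6  [deg 1]
  6: ∅  [deadlock]
  7: c→1  [deg 1]
  8: tau→7  [deg 1]
witness 6: b·tau·c·tau

Answer: DEADLOCK at state 6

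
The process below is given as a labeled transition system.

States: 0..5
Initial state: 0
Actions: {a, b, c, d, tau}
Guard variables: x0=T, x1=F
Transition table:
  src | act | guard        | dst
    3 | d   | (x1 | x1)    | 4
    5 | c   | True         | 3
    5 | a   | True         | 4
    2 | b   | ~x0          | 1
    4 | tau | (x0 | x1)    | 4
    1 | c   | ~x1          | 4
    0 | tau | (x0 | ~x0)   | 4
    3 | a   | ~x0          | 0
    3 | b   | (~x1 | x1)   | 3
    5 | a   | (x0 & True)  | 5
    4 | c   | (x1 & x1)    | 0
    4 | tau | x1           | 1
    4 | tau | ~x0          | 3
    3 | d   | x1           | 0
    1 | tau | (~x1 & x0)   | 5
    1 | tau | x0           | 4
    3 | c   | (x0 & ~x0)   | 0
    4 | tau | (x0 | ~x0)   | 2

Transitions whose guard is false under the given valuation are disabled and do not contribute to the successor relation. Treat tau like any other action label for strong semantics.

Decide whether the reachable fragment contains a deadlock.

Reachable = {0,2,4}
  0: tau→4  [1 exit(s)]
  2: ∅  [deadlock]
  4: tau→2  tau→4  [2 exit(s)]
Path to 2: tau·tau

Answer: DEADLOCK at state 2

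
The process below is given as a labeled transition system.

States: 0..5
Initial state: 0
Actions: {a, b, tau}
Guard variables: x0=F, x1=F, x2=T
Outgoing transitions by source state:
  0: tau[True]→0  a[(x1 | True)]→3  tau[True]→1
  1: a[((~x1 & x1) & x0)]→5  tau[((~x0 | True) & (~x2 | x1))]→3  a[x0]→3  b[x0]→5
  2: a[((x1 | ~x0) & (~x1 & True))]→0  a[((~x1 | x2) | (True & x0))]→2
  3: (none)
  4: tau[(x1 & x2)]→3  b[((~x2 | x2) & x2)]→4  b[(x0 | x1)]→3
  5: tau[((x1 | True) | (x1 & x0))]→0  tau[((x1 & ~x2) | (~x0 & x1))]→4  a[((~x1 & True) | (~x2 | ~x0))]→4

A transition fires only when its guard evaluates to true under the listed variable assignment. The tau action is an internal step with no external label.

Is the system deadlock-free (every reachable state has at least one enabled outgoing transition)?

Answer: DEADLOCK at state 1

Trace:
R = {0,1,3}
  0: a→3  tau→0  tau→1  [deg 3]
  1: ∅  [deadlock]
  3: ∅  [deadlock]
witness 1: tau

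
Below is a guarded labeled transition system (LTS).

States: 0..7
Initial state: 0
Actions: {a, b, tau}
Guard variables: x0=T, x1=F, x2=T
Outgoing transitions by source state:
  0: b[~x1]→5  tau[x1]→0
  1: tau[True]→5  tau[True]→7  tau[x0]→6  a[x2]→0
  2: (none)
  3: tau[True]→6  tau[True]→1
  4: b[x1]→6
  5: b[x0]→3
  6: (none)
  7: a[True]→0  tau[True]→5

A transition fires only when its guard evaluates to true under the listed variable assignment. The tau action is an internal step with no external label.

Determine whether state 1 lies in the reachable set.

Answer: REACHABLE

Trace:
Guard filter leaves 10 enabled edge(s).
depth 0: {0}
depth 1: {5}  cumulative {0,5}
depth 2: {3}  cumulative {0,3,5}
depth 3: {1,6}  cumulative {0,1,3,5,6}
depth 4: {7}  cumulative {0,1,3,5,6,7}
Reachable = {0,1,3,5,6,7}
trace reaching 1: b·b·tau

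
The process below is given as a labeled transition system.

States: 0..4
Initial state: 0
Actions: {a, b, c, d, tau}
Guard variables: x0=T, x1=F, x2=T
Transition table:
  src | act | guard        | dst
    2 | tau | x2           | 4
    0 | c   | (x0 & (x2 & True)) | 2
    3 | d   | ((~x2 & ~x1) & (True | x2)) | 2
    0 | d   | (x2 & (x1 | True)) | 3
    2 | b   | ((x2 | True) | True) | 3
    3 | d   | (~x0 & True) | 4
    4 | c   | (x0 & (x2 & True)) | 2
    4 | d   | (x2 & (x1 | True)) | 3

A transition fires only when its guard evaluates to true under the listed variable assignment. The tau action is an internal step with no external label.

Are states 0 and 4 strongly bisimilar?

Answer: BISIMILAR

Trace:
Refine partition for ~:
  round 0: {{0,1,2,3,4}}
  round 1: {{0,4},{1,3},{2}}
stable after 2 split(s): 3 block(s)
[0]={0,4}  [4]={0,4}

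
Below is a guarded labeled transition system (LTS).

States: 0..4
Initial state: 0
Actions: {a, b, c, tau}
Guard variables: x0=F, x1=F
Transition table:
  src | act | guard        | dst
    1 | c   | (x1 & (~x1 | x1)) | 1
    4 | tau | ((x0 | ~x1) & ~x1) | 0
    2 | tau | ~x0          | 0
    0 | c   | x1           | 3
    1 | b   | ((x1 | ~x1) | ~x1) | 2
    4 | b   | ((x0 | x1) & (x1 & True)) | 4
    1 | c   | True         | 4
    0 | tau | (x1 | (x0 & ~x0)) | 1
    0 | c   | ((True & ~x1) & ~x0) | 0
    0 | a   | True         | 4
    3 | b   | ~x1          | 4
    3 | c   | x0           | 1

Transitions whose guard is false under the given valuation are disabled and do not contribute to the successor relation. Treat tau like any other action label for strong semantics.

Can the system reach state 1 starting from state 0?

Answer: UNREACHABLE

Working:
7 transition(s) survive guard evaluation.
L0 = {0}
L1 = {4}  now seen {0,4}
Reach set: {0,4}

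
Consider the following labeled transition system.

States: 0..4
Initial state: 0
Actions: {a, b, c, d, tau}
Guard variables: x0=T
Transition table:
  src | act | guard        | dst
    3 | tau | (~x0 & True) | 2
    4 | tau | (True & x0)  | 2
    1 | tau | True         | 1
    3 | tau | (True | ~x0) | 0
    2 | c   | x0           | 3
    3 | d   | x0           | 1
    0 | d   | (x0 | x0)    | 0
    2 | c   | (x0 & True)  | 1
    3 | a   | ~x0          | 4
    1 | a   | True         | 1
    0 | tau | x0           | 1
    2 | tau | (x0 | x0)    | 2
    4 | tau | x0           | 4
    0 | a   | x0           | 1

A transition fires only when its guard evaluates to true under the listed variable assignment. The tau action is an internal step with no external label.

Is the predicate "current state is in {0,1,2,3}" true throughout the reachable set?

Allowed set {0,1,2,3}
R = {0,1}
  0: ok
  1: ok

Answer: INVARIANT HOLDS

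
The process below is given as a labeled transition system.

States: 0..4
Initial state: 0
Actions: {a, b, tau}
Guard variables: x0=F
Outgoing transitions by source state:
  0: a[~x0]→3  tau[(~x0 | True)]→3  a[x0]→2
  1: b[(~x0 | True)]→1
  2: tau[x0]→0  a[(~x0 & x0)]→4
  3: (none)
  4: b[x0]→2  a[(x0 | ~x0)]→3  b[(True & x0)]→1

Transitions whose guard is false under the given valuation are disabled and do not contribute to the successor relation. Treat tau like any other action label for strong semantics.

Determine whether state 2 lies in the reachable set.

Answer: UNREACHABLE

Working:
After dropping false guards: 4 live edges.
L0 = {0}
L1 = {3}  now seen {0,3}
Reachable = {0,3}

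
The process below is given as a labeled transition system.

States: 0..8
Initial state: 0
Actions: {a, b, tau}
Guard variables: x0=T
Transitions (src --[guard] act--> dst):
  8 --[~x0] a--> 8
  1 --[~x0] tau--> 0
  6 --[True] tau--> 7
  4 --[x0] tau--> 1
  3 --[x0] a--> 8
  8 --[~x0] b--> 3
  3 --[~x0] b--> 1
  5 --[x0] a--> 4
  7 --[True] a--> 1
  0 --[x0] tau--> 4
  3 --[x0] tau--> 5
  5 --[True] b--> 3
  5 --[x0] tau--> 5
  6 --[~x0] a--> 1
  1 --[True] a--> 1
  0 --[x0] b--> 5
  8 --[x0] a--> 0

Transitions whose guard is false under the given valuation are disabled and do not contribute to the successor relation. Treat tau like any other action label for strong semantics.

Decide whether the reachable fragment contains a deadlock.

Reachable = {0,1,3,4,5,8}
  0: b→5  tau→4  [2 out]
  1: a→1  [1 out]
  3: a→8  tau→5  [2 out]
  4: tau→1  [1 out]
  5: a→4  b→3  tau→5  [3 out]
  8: a→0  [1 out]

Answer: DEADLOCK-FREE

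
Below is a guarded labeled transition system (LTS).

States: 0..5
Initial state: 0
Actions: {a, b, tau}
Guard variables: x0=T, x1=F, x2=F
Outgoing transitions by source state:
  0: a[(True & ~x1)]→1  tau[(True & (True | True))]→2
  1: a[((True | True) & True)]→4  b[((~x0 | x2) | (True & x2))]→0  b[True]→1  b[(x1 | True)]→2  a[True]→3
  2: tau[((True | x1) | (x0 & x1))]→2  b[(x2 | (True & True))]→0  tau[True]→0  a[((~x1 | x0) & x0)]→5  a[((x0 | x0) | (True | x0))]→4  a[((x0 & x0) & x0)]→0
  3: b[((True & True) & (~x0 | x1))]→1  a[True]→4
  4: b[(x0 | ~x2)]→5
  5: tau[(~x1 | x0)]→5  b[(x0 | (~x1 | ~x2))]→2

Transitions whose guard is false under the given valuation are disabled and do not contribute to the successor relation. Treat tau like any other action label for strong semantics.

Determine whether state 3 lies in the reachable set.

Answer: REACHABLE

Trace:
16 transition(s) survive guard evaluation.
depth 0: {0}
depth 1: {1,2}  cumulative {0,1,2}
depth 2: {3,4,5}  cumulative {0,1,2,3,4,5}
Reachable = {0,1,2,3,4,5}
Path to 3: a·a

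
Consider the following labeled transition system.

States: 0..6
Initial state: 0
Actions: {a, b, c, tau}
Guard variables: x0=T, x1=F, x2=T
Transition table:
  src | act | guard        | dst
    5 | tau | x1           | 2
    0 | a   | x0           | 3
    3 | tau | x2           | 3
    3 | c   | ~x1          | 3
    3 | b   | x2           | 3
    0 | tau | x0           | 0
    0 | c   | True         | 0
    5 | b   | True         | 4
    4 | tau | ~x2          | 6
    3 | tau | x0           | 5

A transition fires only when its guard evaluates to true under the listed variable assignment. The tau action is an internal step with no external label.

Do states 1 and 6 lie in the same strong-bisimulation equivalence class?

Bisimulation quotient by refinement:
  P[0] = {{0,1,2,3,4,5,6}}
  P[1] = {{0},{1,2,4,6},{3},{5}}
Fixed point at round 2; 4 class(es).
1∈{1,2,4,6}, 6∈{1,2,4,6}

Answer: BISIMILAR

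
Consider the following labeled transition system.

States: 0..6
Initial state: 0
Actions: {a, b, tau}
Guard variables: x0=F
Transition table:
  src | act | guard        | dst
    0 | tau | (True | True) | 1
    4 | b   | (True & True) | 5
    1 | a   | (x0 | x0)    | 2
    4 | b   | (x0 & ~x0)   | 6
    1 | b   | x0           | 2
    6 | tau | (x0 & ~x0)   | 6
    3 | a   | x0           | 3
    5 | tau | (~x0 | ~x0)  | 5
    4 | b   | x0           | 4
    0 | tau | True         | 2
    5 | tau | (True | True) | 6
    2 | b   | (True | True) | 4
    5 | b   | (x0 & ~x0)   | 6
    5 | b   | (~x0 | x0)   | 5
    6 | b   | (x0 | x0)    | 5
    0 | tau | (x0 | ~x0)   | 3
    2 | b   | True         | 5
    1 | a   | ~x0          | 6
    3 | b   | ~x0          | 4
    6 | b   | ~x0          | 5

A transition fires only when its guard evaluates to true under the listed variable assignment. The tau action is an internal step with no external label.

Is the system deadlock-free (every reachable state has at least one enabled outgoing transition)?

R = {0,1,2,3,4,5,6}
  0: tau→1  tau→2  tau→3  [deg 3]
  1: a→6  [deg 1]
  2: b→4  b→5  [deg 2]
  3: b→4  [deg 1]
  4: b→5  [deg 1]
  5: b→5  tau→5  tau→6  [deg 3]
  6: b→5  [deg 1]

Answer: DEADLOCK-FREE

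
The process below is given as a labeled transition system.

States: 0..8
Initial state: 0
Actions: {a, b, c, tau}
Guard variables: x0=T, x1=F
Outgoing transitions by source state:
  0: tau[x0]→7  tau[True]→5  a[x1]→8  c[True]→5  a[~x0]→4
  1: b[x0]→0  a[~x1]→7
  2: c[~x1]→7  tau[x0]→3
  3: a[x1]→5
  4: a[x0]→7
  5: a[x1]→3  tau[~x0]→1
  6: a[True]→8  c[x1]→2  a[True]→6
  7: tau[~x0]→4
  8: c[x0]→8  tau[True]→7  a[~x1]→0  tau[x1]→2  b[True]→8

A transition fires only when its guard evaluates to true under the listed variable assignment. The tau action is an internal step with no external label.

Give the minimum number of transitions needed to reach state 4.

Answer: UNREACHABLE

Trace:
BFS to 4:
  depth 0: {0}
  depth 1: {5,7}
4 never appears.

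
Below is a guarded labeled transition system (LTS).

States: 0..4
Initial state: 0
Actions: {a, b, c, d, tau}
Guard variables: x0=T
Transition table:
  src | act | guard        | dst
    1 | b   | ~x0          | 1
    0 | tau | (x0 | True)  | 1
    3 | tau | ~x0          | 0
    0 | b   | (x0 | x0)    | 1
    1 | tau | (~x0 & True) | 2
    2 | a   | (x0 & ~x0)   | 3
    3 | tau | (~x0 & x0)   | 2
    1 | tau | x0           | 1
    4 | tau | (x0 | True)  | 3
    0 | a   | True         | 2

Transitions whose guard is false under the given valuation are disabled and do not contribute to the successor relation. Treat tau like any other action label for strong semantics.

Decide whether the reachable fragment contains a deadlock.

Reach set: {0,1,2}
  0: a→2  b→1  tau→1  [3 out]
  1: tau→1  [1 out]
  2: ∅  [deadlock]
witness 2: a

Answer: DEADLOCK at state 2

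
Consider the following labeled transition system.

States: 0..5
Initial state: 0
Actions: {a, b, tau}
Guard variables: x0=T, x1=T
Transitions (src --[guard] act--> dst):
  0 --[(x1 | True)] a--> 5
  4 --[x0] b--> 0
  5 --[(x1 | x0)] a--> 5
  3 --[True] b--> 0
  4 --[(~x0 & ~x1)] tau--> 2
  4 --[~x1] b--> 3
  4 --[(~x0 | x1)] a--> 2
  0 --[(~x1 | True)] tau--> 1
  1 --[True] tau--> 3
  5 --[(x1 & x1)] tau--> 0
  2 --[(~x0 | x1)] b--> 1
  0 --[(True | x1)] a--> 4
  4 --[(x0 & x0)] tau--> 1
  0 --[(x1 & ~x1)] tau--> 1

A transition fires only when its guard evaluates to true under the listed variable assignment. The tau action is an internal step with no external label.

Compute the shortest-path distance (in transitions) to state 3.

Answer: 2

Working:
BFS to 3:
  depth 0: {0}
  depth 1: {1,4,5}
  depth 2: {2,3}
depth(3)=2, e.g. tau·tau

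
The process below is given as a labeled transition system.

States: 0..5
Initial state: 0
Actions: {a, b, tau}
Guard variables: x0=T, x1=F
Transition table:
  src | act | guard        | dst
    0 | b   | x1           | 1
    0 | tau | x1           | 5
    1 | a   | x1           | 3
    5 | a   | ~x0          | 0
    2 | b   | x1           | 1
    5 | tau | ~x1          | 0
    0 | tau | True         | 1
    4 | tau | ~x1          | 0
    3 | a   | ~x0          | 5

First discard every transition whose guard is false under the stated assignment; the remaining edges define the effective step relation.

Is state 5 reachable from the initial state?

Answer: UNREACHABLE

Analysis:
3 transition(s) survive guard evaluation.
depth 0: {0}
depth 1: {1}  cumulative {0,1}
Reachable = {0,1}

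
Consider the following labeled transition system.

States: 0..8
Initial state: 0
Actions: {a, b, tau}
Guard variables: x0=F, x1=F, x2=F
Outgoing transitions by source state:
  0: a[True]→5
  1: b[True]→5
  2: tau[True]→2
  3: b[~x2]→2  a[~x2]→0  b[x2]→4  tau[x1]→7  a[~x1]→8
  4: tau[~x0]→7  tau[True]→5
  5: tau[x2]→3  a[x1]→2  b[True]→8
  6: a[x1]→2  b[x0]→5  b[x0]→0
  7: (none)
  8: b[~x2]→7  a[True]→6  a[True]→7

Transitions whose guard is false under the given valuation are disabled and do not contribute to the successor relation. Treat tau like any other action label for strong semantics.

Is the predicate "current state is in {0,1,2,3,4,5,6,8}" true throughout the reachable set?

Answer: INVARIANT VIOLATED at state 7

Working:
Allowed set {0,1,2,3,4,5,6,8}
R = {0,5,6,7,8}
  0: safe
  5: safe
  6: safe
  7: VIOLATES
  8: safe
reach 7 via a·b·b — violates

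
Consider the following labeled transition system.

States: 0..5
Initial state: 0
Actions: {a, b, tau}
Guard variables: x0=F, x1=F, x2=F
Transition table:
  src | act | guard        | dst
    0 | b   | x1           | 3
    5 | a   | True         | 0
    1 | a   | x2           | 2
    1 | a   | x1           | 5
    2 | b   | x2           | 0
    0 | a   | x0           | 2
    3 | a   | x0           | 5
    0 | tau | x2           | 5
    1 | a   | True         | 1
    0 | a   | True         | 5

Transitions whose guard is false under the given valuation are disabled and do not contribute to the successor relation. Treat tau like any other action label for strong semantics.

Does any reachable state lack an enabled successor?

Answer: DEADLOCK-FREE

Analysis:
Reach set: {0,5}
  0: a→5  [deg 1]
  5: a→0  [deg 1]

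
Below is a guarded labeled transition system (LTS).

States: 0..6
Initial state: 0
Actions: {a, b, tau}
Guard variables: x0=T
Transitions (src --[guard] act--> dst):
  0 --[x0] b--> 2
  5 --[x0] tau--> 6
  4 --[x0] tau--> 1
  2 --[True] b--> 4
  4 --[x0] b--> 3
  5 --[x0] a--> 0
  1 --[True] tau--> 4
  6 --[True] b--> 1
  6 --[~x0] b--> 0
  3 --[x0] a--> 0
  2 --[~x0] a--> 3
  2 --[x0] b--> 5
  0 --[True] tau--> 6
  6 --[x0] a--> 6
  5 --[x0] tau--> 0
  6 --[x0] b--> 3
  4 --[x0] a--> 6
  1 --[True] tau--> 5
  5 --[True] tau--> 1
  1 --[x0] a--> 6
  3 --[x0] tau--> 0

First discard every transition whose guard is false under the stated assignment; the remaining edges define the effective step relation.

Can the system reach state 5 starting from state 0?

19 transition(s) survive guard evaluation.
L0 = {0}
L1 = {2,6}  cumulative {0,2,6}
L2 = {1,3,4,5}  cumulative {0,1,2,3,4,5,6}
Reachable = {0,1,2,3,4,5,6}
Path to 5: b·b

Answer: REACHABLE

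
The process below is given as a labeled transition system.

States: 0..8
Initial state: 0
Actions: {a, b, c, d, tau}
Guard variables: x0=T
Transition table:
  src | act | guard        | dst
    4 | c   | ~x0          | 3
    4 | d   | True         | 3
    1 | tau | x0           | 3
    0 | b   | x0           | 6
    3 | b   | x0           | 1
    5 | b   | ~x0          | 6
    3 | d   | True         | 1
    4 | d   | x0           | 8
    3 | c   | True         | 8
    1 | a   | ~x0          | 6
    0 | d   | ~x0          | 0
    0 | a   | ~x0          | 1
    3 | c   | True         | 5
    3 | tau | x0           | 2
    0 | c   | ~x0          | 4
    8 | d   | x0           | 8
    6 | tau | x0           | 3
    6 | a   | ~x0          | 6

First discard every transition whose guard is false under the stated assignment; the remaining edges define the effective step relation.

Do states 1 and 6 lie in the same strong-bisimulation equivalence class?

Refine partition for ~:
  π0 = {{0,1,2,3,4,5,6,7,8}}
  π1 = {{0},{1,6},{2,5,7},{3},{4,8}}
  π2 = {{0},{1,6},{2,5,7},{3},{4},{8}}
Fixed point at round 3; 6 class(es).
class of 1: {1,6}; class of 6: {1,6}

Answer: BISIMILAR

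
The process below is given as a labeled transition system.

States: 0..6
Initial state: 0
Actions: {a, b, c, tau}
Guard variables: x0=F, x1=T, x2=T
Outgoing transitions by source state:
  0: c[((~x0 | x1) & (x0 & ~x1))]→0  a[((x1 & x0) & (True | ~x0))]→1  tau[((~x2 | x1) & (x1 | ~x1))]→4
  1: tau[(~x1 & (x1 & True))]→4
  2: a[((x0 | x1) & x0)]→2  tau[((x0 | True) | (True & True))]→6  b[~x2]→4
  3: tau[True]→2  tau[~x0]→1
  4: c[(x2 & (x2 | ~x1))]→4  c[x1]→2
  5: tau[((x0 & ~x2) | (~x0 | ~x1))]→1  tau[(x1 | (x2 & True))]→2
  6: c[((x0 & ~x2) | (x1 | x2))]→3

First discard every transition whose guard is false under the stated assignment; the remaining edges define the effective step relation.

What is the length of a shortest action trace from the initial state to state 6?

Answer: 3

Analysis:
BFS to 6:
  L0 = {0}
  L1 = {4}
  L2 = {2}
  L3 = {6}
depth(6)=3, e.g. tau·c·tau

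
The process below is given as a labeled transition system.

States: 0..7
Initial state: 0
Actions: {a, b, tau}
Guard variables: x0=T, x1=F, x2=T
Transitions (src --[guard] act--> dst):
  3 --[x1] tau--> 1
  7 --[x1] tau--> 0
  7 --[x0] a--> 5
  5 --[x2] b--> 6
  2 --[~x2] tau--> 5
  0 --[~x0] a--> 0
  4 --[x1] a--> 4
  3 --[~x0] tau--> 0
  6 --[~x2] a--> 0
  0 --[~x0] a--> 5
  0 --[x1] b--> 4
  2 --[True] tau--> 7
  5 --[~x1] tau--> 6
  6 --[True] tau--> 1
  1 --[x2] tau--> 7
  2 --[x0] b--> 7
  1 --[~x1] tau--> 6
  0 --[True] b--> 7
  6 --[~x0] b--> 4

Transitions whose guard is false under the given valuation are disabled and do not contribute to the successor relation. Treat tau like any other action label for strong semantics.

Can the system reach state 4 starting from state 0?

9 transition(s) survive guard evaluation.
L0 = {0}
L1 = {7}  total {0,7}
L2 = {5}  total {0,5,7}
L3 = {6}  total {0,5,6,7}
L4 = {1}  total {0,1,5,6,7}
Reachable = {0,1,5,6,7}

Answer: UNREACHABLE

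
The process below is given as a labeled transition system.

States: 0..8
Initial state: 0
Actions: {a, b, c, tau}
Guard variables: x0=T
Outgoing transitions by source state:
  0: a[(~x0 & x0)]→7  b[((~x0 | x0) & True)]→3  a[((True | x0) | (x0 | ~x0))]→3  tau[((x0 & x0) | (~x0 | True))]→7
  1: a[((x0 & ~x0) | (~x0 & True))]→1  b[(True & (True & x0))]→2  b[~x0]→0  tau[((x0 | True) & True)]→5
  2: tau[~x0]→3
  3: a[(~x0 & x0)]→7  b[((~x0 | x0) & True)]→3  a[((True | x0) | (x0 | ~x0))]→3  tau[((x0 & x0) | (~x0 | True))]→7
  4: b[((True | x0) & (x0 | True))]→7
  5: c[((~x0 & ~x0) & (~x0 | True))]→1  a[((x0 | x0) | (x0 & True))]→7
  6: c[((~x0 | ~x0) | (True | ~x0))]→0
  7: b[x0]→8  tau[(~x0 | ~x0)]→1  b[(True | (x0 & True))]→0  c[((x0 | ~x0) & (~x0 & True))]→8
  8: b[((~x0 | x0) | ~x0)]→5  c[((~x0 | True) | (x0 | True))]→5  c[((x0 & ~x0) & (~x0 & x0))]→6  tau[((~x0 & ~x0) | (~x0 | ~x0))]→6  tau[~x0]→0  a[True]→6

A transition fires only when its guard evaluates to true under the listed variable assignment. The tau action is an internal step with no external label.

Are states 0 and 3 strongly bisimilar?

Answer: BISIMILAR

Working:
Compute ~ classes (split until stable):
  P[0] = {{0,1,2,3,4,5,6,7,8}}
  P[1] = {{0,3},{1},{2},{4,7},{5},{6},{8}}
  P[2] = {{0,3},{1},{2},{4},{5},{6},{7},{8}}
stable after 3 split(s): 8 block(s)
[0]={0,3}  [3]={0,3}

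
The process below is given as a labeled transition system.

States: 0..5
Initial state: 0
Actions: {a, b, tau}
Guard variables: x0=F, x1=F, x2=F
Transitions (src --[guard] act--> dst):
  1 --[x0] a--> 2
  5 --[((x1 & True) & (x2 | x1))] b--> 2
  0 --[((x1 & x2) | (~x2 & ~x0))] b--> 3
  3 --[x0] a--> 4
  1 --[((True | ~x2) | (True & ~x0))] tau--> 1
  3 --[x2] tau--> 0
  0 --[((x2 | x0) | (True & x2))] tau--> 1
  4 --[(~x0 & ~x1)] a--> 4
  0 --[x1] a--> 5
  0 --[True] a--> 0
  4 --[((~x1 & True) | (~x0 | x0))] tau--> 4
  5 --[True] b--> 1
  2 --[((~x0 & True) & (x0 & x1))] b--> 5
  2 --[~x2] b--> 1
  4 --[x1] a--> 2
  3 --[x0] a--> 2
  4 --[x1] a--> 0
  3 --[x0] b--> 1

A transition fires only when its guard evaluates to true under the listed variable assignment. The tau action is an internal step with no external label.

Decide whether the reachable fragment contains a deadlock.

Answer: DEADLOCK at state 3

Analysis:
Reach set: {0,3}
  0: a→0  b→3  [deg 2]
  3: ∅  [no exit]
trace reaching 3: b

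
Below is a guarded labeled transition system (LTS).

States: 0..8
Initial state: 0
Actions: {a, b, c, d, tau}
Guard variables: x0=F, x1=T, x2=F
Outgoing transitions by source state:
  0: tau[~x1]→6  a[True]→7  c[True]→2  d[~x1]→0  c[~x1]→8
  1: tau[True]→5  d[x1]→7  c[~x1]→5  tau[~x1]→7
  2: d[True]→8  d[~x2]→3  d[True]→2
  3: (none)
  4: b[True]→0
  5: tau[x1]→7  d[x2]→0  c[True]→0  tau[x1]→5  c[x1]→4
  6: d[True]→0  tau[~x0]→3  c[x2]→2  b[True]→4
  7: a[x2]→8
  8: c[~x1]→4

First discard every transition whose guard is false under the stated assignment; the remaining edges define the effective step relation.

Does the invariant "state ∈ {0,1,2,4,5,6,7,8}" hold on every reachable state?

Answer: INVARIANT VIOLATED at state 3

Trace:
Allowed set {0,1,2,4,5,6,7,8}
Reachable = {0,2,3,7,8}
  0: ok
  2: ok
  3: ✗ unsafe
  7: ok
  8: ok
reach 3 via c·d — violates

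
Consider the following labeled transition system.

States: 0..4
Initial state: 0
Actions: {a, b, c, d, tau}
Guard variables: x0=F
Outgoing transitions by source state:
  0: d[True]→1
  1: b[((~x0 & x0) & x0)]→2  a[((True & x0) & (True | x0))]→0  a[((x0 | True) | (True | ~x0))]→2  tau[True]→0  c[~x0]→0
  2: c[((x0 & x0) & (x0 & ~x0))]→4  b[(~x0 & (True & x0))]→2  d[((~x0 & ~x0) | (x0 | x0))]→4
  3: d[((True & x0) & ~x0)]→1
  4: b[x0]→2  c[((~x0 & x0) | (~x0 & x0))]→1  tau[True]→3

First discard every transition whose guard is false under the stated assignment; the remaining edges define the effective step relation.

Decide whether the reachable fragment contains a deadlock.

Answer: DEADLOCK at state 3

Trace:
R = {0,1,2,3,4}
  0: d→1  [1 exit(s)]
  1: a→2  c→0  tau→0  [3 exit(s)]
  2: d→4  [1 exit(s)]
  3: ∅  [STUCK]
  4: tau→3  [1 exit(s)]
witness 3: d·a·d·tau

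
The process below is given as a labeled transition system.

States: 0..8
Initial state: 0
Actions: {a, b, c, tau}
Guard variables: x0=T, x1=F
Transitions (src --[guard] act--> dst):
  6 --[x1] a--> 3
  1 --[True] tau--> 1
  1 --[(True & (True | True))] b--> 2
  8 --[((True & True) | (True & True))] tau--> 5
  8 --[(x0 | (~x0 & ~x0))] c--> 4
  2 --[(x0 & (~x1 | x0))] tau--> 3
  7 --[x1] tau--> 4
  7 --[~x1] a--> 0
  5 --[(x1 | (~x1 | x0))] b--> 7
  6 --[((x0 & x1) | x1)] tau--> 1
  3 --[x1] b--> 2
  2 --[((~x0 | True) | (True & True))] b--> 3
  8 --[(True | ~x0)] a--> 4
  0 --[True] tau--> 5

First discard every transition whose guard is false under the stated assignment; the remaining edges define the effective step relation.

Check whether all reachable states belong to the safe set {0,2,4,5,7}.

Answer: INVARIANT HOLDS

Working:
Safe = {0,2,4,5,7}
Reach set: {0,5,7}
  0: ✓
  5: ✓
  7: ✓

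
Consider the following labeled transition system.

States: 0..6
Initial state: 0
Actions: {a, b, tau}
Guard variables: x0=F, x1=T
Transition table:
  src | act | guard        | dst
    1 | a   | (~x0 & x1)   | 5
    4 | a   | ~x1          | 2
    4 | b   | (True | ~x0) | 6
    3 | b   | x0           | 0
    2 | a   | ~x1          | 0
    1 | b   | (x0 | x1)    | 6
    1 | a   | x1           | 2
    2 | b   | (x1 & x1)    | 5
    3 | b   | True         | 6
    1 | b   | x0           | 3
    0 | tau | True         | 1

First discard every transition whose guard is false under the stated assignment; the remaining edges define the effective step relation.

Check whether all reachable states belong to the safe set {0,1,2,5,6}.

Safe = {0,1,2,5,6}
Reachable = {0,1,2,5,6}
  0: safe
  1: safe
  2: safe
  5: safe
  6: safe

Answer: INVARIANT HOLDS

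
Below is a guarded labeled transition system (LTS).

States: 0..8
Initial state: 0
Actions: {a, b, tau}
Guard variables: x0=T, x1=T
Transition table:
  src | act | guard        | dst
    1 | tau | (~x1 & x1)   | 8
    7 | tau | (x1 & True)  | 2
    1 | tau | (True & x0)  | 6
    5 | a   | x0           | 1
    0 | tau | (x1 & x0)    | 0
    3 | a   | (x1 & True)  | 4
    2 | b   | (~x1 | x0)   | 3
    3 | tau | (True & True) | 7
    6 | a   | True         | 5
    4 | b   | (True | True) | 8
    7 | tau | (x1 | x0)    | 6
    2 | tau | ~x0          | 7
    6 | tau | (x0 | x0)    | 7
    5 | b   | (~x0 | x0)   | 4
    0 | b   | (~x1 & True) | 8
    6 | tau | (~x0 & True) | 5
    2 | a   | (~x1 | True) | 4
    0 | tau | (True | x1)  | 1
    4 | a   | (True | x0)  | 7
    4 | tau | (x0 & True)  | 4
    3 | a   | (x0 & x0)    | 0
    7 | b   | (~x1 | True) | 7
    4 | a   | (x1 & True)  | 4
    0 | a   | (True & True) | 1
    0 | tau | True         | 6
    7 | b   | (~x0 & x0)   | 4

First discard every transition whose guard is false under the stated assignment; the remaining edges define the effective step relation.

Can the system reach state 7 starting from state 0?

Answer: REACHABLE

Trace:
Guard filter leaves 21 enabled edge(s).
Layer 0: {0}
Layer 1: {1,6}  now seen {0,1,6}
Layer 2: {5,7}  now seen {0,1,5,6,7}
Layer 3: {2,4}  now seen {0,1,2,4,5,6,7}
Layer 4: {3,8}  now seen {0,1,2,3,4,5,6,7,8}
Reachable = {0,1,2,3,4,5,6,7,8}
trace reaching 7: tau·tau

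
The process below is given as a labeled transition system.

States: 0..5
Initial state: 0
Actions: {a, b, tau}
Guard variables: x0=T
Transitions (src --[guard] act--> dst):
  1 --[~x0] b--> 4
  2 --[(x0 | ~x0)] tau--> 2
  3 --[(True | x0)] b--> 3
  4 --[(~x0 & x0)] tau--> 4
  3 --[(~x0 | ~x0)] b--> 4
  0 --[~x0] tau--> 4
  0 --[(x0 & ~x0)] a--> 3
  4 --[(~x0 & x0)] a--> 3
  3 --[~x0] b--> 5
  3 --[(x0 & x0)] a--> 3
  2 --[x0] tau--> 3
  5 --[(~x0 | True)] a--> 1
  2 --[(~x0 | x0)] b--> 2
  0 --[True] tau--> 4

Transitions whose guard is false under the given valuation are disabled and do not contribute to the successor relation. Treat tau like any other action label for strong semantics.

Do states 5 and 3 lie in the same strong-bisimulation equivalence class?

Compute ~ classes (split until stable):
  π0 = {{0,1,2,3,4,5}}
  π1 = {{0},{1,4},{2},{3},{5}}
5 equivalence class(es) (converged in 2)
5∈{5}, 3∈{3}

Answer: NOT BISIMILAR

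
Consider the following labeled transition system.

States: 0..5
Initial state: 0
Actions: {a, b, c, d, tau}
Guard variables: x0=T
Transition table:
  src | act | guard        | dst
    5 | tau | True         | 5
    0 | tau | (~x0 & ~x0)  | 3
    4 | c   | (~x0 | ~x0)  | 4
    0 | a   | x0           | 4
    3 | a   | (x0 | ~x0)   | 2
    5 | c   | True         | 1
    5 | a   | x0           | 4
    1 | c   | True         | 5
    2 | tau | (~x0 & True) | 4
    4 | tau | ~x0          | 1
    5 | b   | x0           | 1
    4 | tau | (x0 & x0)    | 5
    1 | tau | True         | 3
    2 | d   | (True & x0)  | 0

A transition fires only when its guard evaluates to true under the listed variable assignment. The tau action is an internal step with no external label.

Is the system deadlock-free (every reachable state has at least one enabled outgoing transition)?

Reach set: {0,1,2,3,4,5}
  0: a→4  [1 out]
  1: c→5  tau→3  [2 out]
  2: d→0  [1 out]
  3: a→2  [1 out]
  4: tau→5  [1 out]
  5: a→4  b→1  c→1  tau→5  [4 out]

Answer: DEADLOCK-FREE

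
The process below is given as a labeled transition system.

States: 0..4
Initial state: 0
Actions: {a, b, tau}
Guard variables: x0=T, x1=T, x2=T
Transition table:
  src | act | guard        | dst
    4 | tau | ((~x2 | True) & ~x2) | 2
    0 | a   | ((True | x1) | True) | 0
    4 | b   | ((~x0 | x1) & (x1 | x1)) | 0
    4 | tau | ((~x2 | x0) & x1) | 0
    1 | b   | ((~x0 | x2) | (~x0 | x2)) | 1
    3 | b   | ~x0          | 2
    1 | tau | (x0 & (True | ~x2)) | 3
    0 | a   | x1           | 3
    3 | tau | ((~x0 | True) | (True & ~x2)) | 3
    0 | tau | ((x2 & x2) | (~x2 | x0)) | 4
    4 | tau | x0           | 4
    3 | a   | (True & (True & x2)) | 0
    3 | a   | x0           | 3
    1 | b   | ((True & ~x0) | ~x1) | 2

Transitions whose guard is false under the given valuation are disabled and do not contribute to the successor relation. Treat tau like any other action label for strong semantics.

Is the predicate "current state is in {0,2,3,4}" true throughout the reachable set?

Answer: INVARIANT HOLDS

Analysis:
Inv-set: {0,2,3,4}
R = {0,3,4}
  0: safe
  3: safe
  4: safe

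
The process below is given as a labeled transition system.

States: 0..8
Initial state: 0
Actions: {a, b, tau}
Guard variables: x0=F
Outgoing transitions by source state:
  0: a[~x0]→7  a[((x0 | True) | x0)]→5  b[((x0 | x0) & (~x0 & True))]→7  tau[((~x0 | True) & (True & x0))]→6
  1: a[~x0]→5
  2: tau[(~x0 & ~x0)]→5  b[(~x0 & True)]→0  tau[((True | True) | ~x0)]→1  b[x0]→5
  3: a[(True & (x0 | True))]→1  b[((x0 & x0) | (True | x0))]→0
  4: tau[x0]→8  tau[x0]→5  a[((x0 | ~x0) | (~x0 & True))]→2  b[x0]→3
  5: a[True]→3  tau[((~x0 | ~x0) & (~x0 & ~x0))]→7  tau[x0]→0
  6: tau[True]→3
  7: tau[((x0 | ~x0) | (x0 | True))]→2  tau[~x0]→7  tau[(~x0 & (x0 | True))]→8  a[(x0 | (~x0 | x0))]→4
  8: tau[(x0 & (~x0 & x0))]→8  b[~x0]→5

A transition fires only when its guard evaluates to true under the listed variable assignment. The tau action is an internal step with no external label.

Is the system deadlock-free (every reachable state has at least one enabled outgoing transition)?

Answer: DEADLOCK-FREE

Trace:
R = {0,1,2,3,4,5,7,8}
  0: a→5  a→7  [2 out]
  1: a→5  [1 out]
  2: b→0  tau→1  tau→5  [3 out]
  3: a→1  b→0  [2 out]
  4: a→2  [1 out]
  5: a→3  tau→7  [2 out]
  7: a→4  tau→2  tau→7  tau→8  [4 out]
  8: b→5  [1 out]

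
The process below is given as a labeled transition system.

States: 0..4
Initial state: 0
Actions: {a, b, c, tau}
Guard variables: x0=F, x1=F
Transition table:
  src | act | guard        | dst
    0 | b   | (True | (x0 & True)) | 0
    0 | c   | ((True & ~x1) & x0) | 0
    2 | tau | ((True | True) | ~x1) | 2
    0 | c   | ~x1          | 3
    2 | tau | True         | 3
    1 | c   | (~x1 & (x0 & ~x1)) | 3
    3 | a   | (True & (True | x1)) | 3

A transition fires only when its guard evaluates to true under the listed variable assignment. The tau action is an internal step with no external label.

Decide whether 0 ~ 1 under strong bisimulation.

Answer: NOT BISIMILAR

Analysis:
Compute ~ classes (split until stable):
  π0 = {{0,1,2,3,4}}
  π1 = {{0},{1,4},{2},{3}}
4 equivalence class(es) (converged in 2)
0∈{0}, 1∈{1,4}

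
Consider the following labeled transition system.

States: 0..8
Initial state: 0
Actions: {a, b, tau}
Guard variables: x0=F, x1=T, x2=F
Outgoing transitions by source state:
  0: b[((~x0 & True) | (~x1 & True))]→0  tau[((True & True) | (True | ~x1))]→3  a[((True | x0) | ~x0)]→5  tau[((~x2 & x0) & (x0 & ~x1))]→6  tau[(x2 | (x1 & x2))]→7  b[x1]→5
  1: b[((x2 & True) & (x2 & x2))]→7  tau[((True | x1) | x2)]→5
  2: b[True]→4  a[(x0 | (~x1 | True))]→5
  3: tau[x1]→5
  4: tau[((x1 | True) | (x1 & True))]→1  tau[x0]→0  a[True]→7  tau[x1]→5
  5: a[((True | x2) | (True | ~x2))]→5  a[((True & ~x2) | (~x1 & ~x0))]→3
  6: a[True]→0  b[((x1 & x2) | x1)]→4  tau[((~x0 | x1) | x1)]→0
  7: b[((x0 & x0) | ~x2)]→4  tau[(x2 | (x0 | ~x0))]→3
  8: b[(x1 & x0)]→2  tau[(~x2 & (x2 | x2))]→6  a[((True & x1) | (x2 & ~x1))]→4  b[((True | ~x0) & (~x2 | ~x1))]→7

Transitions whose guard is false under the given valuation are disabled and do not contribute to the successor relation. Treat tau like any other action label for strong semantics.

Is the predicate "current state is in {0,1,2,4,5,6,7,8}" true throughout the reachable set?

Answer: INVARIANT VIOLATED at state 3

Working:
Allowed set {0,1,2,4,5,6,7,8}
Reach set: {0,3,5}
  0: ok
  3: outside
  5: ok
witness against invariant: tau → 3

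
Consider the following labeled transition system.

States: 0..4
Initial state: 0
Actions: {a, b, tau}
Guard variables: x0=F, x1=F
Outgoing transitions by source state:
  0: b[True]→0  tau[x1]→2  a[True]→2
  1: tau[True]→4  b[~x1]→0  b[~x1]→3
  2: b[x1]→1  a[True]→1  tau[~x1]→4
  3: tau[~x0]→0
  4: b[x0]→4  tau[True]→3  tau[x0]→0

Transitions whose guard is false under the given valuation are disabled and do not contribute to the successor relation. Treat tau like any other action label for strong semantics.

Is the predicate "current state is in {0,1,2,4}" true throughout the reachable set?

Answer: INVARIANT VIOLATED at state 3

Trace:
Inv-set: {0,1,2,4}
Reachable = {0,1,2,3,4}
  0: ✓
  1: ✓
  2: ✓
  3: ✗ unsafe
  4: ✓
witness against invariant: a·a·b → 3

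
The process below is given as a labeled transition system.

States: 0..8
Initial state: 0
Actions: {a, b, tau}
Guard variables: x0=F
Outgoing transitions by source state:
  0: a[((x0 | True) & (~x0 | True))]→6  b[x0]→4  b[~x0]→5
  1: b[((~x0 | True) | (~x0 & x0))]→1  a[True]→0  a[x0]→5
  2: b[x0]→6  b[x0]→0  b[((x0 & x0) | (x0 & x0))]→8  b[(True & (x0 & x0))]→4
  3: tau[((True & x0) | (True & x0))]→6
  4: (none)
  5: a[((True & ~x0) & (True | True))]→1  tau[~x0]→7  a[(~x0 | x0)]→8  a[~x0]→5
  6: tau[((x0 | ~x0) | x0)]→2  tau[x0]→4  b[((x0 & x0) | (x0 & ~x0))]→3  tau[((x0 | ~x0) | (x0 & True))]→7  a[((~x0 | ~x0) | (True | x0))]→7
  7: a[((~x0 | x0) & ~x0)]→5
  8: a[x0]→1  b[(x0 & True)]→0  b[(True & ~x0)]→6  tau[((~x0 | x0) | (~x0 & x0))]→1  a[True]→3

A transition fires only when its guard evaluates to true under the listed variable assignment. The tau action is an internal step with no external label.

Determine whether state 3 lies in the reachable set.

Guard filter leaves 15 enabled edge(s).
depth 0: {0}
depth 1: {5,6}  now seen {0,5,6}
depth 2: {1,2,7,8}  now seen {0,1,2,5,6,7,8}
depth 3: {3}  now seen {0,1,2,3,5,6,7,8}
Reachable = {0,1,2,3,5,6,7,8}
witness 3: b·a·a

Answer: REACHABLE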